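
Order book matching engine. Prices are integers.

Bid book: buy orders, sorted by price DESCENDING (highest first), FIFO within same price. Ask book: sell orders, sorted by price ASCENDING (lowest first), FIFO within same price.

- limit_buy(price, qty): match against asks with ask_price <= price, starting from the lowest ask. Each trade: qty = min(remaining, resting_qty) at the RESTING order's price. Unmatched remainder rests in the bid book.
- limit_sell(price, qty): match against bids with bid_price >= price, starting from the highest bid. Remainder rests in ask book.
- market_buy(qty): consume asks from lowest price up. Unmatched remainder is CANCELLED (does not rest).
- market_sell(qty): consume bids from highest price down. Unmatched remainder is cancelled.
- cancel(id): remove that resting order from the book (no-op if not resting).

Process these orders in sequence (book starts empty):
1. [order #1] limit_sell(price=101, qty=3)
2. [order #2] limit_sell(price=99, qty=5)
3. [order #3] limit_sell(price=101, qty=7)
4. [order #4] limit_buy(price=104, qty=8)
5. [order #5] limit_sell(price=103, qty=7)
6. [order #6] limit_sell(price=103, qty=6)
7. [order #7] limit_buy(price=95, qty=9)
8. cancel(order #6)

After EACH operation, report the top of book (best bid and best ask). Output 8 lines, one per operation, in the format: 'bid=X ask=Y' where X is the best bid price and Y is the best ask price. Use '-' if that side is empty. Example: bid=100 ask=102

Answer: bid=- ask=101
bid=- ask=99
bid=- ask=99
bid=- ask=101
bid=- ask=101
bid=- ask=101
bid=95 ask=101
bid=95 ask=101

Derivation:
After op 1 [order #1] limit_sell(price=101, qty=3): fills=none; bids=[-] asks=[#1:3@101]
After op 2 [order #2] limit_sell(price=99, qty=5): fills=none; bids=[-] asks=[#2:5@99 #1:3@101]
After op 3 [order #3] limit_sell(price=101, qty=7): fills=none; bids=[-] asks=[#2:5@99 #1:3@101 #3:7@101]
After op 4 [order #4] limit_buy(price=104, qty=8): fills=#4x#2:5@99 #4x#1:3@101; bids=[-] asks=[#3:7@101]
After op 5 [order #5] limit_sell(price=103, qty=7): fills=none; bids=[-] asks=[#3:7@101 #5:7@103]
After op 6 [order #6] limit_sell(price=103, qty=6): fills=none; bids=[-] asks=[#3:7@101 #5:7@103 #6:6@103]
After op 7 [order #7] limit_buy(price=95, qty=9): fills=none; bids=[#7:9@95] asks=[#3:7@101 #5:7@103 #6:6@103]
After op 8 cancel(order #6): fills=none; bids=[#7:9@95] asks=[#3:7@101 #5:7@103]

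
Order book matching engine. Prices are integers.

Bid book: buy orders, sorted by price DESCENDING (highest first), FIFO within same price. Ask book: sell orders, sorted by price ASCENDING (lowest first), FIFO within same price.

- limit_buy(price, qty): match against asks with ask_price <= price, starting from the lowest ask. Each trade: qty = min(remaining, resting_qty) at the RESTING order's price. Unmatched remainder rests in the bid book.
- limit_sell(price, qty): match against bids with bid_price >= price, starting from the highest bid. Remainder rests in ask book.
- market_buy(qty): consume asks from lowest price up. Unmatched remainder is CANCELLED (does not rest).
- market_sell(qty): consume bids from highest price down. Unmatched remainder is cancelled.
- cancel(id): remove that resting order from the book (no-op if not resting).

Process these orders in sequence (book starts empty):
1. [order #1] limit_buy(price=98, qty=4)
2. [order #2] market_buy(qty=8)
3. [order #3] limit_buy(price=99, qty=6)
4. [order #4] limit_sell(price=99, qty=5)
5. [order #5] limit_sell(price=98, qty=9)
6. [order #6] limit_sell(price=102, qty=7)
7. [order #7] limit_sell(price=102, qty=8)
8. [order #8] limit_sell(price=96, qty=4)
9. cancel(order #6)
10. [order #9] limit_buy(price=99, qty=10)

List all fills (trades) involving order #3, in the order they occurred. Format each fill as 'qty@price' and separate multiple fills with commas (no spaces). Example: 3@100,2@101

After op 1 [order #1] limit_buy(price=98, qty=4): fills=none; bids=[#1:4@98] asks=[-]
After op 2 [order #2] market_buy(qty=8): fills=none; bids=[#1:4@98] asks=[-]
After op 3 [order #3] limit_buy(price=99, qty=6): fills=none; bids=[#3:6@99 #1:4@98] asks=[-]
After op 4 [order #4] limit_sell(price=99, qty=5): fills=#3x#4:5@99; bids=[#3:1@99 #1:4@98] asks=[-]
After op 5 [order #5] limit_sell(price=98, qty=9): fills=#3x#5:1@99 #1x#5:4@98; bids=[-] asks=[#5:4@98]
After op 6 [order #6] limit_sell(price=102, qty=7): fills=none; bids=[-] asks=[#5:4@98 #6:7@102]
After op 7 [order #7] limit_sell(price=102, qty=8): fills=none; bids=[-] asks=[#5:4@98 #6:7@102 #7:8@102]
After op 8 [order #8] limit_sell(price=96, qty=4): fills=none; bids=[-] asks=[#8:4@96 #5:4@98 #6:7@102 #7:8@102]
After op 9 cancel(order #6): fills=none; bids=[-] asks=[#8:4@96 #5:4@98 #7:8@102]
After op 10 [order #9] limit_buy(price=99, qty=10): fills=#9x#8:4@96 #9x#5:4@98; bids=[#9:2@99] asks=[#7:8@102]

Answer: 5@99,1@99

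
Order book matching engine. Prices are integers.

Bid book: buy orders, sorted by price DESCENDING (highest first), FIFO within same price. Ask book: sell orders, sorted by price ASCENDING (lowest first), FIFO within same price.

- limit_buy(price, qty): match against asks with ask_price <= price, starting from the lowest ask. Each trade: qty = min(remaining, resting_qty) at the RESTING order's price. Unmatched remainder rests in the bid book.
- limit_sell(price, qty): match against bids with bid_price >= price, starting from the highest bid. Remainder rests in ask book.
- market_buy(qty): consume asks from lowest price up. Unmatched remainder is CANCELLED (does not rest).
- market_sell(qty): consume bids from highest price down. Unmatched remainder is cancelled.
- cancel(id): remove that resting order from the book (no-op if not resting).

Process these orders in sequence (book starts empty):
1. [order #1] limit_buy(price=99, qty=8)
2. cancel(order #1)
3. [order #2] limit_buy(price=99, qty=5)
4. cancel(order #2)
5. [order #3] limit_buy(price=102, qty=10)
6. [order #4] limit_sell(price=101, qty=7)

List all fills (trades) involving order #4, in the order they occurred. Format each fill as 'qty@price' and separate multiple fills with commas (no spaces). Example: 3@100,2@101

After op 1 [order #1] limit_buy(price=99, qty=8): fills=none; bids=[#1:8@99] asks=[-]
After op 2 cancel(order #1): fills=none; bids=[-] asks=[-]
After op 3 [order #2] limit_buy(price=99, qty=5): fills=none; bids=[#2:5@99] asks=[-]
After op 4 cancel(order #2): fills=none; bids=[-] asks=[-]
After op 5 [order #3] limit_buy(price=102, qty=10): fills=none; bids=[#3:10@102] asks=[-]
After op 6 [order #4] limit_sell(price=101, qty=7): fills=#3x#4:7@102; bids=[#3:3@102] asks=[-]

Answer: 7@102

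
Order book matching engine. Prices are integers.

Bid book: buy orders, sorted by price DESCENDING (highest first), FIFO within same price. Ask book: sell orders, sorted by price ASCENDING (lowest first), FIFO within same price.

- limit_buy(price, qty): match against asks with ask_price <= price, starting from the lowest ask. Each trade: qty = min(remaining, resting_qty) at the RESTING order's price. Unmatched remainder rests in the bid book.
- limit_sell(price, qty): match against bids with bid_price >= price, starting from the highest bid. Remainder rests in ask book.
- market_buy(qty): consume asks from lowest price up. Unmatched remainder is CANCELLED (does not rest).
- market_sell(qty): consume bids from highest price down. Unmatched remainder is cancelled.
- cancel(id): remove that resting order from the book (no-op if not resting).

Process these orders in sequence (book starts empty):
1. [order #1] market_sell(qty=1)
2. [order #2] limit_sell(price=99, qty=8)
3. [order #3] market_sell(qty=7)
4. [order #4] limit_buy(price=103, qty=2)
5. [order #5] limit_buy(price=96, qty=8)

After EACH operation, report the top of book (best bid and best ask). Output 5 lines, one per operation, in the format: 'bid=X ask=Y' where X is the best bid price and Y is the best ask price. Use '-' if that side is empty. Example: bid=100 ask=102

After op 1 [order #1] market_sell(qty=1): fills=none; bids=[-] asks=[-]
After op 2 [order #2] limit_sell(price=99, qty=8): fills=none; bids=[-] asks=[#2:8@99]
After op 3 [order #3] market_sell(qty=7): fills=none; bids=[-] asks=[#2:8@99]
After op 4 [order #4] limit_buy(price=103, qty=2): fills=#4x#2:2@99; bids=[-] asks=[#2:6@99]
After op 5 [order #5] limit_buy(price=96, qty=8): fills=none; bids=[#5:8@96] asks=[#2:6@99]

Answer: bid=- ask=-
bid=- ask=99
bid=- ask=99
bid=- ask=99
bid=96 ask=99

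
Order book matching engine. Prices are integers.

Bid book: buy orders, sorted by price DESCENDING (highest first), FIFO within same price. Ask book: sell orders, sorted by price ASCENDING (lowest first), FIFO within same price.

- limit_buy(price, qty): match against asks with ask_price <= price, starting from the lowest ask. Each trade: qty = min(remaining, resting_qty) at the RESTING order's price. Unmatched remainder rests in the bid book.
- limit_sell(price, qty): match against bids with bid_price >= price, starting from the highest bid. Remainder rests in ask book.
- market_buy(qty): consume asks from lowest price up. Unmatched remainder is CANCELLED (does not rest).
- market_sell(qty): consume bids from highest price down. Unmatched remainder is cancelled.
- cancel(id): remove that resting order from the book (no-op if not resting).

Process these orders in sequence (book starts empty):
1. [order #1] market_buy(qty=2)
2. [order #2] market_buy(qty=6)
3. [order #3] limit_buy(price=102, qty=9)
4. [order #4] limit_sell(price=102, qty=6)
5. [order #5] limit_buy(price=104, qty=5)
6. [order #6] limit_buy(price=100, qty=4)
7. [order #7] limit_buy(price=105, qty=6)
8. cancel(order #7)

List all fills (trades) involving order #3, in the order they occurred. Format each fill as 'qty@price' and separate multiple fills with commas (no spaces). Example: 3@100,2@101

Answer: 6@102

Derivation:
After op 1 [order #1] market_buy(qty=2): fills=none; bids=[-] asks=[-]
After op 2 [order #2] market_buy(qty=6): fills=none; bids=[-] asks=[-]
After op 3 [order #3] limit_buy(price=102, qty=9): fills=none; bids=[#3:9@102] asks=[-]
After op 4 [order #4] limit_sell(price=102, qty=6): fills=#3x#4:6@102; bids=[#3:3@102] asks=[-]
After op 5 [order #5] limit_buy(price=104, qty=5): fills=none; bids=[#5:5@104 #3:3@102] asks=[-]
After op 6 [order #6] limit_buy(price=100, qty=4): fills=none; bids=[#5:5@104 #3:3@102 #6:4@100] asks=[-]
After op 7 [order #7] limit_buy(price=105, qty=6): fills=none; bids=[#7:6@105 #5:5@104 #3:3@102 #6:4@100] asks=[-]
After op 8 cancel(order #7): fills=none; bids=[#5:5@104 #3:3@102 #6:4@100] asks=[-]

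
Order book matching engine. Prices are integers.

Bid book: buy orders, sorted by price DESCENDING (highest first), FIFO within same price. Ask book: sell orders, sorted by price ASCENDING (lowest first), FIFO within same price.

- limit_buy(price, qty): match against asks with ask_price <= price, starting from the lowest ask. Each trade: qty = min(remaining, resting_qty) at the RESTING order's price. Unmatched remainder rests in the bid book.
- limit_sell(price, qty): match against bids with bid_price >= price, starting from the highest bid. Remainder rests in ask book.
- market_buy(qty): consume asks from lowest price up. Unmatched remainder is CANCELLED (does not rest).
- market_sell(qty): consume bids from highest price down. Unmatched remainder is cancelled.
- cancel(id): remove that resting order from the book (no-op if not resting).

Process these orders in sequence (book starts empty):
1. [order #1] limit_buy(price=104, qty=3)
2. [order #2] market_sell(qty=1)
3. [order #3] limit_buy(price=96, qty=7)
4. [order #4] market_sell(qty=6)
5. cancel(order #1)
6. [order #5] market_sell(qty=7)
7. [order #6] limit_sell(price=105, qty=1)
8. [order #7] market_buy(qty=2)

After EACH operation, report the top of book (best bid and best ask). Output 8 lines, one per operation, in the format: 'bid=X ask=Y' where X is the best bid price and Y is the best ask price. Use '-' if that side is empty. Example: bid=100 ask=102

After op 1 [order #1] limit_buy(price=104, qty=3): fills=none; bids=[#1:3@104] asks=[-]
After op 2 [order #2] market_sell(qty=1): fills=#1x#2:1@104; bids=[#1:2@104] asks=[-]
After op 3 [order #3] limit_buy(price=96, qty=7): fills=none; bids=[#1:2@104 #3:7@96] asks=[-]
After op 4 [order #4] market_sell(qty=6): fills=#1x#4:2@104 #3x#4:4@96; bids=[#3:3@96] asks=[-]
After op 5 cancel(order #1): fills=none; bids=[#3:3@96] asks=[-]
After op 6 [order #5] market_sell(qty=7): fills=#3x#5:3@96; bids=[-] asks=[-]
After op 7 [order #6] limit_sell(price=105, qty=1): fills=none; bids=[-] asks=[#6:1@105]
After op 8 [order #7] market_buy(qty=2): fills=#7x#6:1@105; bids=[-] asks=[-]

Answer: bid=104 ask=-
bid=104 ask=-
bid=104 ask=-
bid=96 ask=-
bid=96 ask=-
bid=- ask=-
bid=- ask=105
bid=- ask=-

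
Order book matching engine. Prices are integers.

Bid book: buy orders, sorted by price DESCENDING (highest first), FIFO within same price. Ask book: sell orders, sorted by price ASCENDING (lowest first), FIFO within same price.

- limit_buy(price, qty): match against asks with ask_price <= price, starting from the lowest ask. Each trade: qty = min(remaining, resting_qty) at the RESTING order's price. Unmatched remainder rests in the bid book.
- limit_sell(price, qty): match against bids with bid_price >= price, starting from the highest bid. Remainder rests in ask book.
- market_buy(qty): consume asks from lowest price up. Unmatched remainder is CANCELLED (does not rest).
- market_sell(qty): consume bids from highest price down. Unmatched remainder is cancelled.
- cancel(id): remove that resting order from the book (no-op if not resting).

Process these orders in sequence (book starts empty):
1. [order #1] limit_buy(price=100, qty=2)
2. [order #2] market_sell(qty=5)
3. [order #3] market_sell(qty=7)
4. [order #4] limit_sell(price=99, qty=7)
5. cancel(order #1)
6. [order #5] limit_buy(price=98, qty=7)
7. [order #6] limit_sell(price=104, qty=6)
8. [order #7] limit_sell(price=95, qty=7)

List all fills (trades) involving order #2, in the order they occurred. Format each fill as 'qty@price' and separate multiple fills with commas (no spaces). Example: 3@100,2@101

After op 1 [order #1] limit_buy(price=100, qty=2): fills=none; bids=[#1:2@100] asks=[-]
After op 2 [order #2] market_sell(qty=5): fills=#1x#2:2@100; bids=[-] asks=[-]
After op 3 [order #3] market_sell(qty=7): fills=none; bids=[-] asks=[-]
After op 4 [order #4] limit_sell(price=99, qty=7): fills=none; bids=[-] asks=[#4:7@99]
After op 5 cancel(order #1): fills=none; bids=[-] asks=[#4:7@99]
After op 6 [order #5] limit_buy(price=98, qty=7): fills=none; bids=[#5:7@98] asks=[#4:7@99]
After op 7 [order #6] limit_sell(price=104, qty=6): fills=none; bids=[#5:7@98] asks=[#4:7@99 #6:6@104]
After op 8 [order #7] limit_sell(price=95, qty=7): fills=#5x#7:7@98; bids=[-] asks=[#4:7@99 #6:6@104]

Answer: 2@100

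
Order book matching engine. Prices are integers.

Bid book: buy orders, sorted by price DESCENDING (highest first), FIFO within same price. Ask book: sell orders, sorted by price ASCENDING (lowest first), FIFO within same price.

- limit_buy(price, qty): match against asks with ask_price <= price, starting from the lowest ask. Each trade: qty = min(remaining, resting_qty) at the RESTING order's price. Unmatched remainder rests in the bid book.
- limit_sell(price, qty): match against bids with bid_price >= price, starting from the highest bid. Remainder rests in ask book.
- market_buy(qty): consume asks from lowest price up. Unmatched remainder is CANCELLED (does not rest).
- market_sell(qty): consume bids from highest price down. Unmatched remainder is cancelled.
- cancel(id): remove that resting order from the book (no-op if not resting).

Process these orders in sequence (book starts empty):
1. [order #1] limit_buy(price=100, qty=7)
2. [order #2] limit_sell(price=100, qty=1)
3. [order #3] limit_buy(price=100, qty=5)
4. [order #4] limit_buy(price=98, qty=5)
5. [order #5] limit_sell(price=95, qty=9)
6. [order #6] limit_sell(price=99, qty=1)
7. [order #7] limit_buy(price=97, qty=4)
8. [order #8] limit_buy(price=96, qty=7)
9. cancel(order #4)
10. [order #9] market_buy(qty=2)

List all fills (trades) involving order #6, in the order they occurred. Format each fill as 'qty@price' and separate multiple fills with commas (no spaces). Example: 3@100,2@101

Answer: 1@100

Derivation:
After op 1 [order #1] limit_buy(price=100, qty=7): fills=none; bids=[#1:7@100] asks=[-]
After op 2 [order #2] limit_sell(price=100, qty=1): fills=#1x#2:1@100; bids=[#1:6@100] asks=[-]
After op 3 [order #3] limit_buy(price=100, qty=5): fills=none; bids=[#1:6@100 #3:5@100] asks=[-]
After op 4 [order #4] limit_buy(price=98, qty=5): fills=none; bids=[#1:6@100 #3:5@100 #4:5@98] asks=[-]
After op 5 [order #5] limit_sell(price=95, qty=9): fills=#1x#5:6@100 #3x#5:3@100; bids=[#3:2@100 #4:5@98] asks=[-]
After op 6 [order #6] limit_sell(price=99, qty=1): fills=#3x#6:1@100; bids=[#3:1@100 #4:5@98] asks=[-]
After op 7 [order #7] limit_buy(price=97, qty=4): fills=none; bids=[#3:1@100 #4:5@98 #7:4@97] asks=[-]
After op 8 [order #8] limit_buy(price=96, qty=7): fills=none; bids=[#3:1@100 #4:5@98 #7:4@97 #8:7@96] asks=[-]
After op 9 cancel(order #4): fills=none; bids=[#3:1@100 #7:4@97 #8:7@96] asks=[-]
After op 10 [order #9] market_buy(qty=2): fills=none; bids=[#3:1@100 #7:4@97 #8:7@96] asks=[-]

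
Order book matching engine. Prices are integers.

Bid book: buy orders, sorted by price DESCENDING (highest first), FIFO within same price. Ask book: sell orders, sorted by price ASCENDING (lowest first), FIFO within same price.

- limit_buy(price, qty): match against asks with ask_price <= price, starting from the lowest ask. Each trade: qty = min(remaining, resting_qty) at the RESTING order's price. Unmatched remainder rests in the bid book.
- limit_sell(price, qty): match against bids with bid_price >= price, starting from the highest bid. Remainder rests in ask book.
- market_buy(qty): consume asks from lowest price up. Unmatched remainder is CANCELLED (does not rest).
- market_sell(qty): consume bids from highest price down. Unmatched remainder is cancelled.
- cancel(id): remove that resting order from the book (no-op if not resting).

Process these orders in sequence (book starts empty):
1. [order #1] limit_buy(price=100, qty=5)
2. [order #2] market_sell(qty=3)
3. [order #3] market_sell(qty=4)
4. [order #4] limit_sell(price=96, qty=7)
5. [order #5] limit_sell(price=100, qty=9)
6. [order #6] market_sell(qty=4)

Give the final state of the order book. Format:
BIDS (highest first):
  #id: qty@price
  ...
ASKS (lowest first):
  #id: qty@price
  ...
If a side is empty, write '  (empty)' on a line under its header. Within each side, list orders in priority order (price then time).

Answer: BIDS (highest first):
  (empty)
ASKS (lowest first):
  #4: 7@96
  #5: 9@100

Derivation:
After op 1 [order #1] limit_buy(price=100, qty=5): fills=none; bids=[#1:5@100] asks=[-]
After op 2 [order #2] market_sell(qty=3): fills=#1x#2:3@100; bids=[#1:2@100] asks=[-]
After op 3 [order #3] market_sell(qty=4): fills=#1x#3:2@100; bids=[-] asks=[-]
After op 4 [order #4] limit_sell(price=96, qty=7): fills=none; bids=[-] asks=[#4:7@96]
After op 5 [order #5] limit_sell(price=100, qty=9): fills=none; bids=[-] asks=[#4:7@96 #5:9@100]
After op 6 [order #6] market_sell(qty=4): fills=none; bids=[-] asks=[#4:7@96 #5:9@100]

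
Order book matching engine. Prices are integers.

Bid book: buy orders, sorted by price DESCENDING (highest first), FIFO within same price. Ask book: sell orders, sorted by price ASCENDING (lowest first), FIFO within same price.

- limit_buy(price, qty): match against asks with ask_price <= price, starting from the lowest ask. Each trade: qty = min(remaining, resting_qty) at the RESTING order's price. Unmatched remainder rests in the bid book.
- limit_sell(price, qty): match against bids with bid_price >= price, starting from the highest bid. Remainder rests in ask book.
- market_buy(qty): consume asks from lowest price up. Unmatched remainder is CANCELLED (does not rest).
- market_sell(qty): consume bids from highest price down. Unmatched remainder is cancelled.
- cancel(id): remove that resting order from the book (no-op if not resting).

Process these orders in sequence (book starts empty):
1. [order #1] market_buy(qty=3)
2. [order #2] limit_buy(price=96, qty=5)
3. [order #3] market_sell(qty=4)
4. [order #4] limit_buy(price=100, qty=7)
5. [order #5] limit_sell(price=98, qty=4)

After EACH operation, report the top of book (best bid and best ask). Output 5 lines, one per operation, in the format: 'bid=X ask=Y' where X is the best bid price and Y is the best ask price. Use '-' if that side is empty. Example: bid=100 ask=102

After op 1 [order #1] market_buy(qty=3): fills=none; bids=[-] asks=[-]
After op 2 [order #2] limit_buy(price=96, qty=5): fills=none; bids=[#2:5@96] asks=[-]
After op 3 [order #3] market_sell(qty=4): fills=#2x#3:4@96; bids=[#2:1@96] asks=[-]
After op 4 [order #4] limit_buy(price=100, qty=7): fills=none; bids=[#4:7@100 #2:1@96] asks=[-]
After op 5 [order #5] limit_sell(price=98, qty=4): fills=#4x#5:4@100; bids=[#4:3@100 #2:1@96] asks=[-]

Answer: bid=- ask=-
bid=96 ask=-
bid=96 ask=-
bid=100 ask=-
bid=100 ask=-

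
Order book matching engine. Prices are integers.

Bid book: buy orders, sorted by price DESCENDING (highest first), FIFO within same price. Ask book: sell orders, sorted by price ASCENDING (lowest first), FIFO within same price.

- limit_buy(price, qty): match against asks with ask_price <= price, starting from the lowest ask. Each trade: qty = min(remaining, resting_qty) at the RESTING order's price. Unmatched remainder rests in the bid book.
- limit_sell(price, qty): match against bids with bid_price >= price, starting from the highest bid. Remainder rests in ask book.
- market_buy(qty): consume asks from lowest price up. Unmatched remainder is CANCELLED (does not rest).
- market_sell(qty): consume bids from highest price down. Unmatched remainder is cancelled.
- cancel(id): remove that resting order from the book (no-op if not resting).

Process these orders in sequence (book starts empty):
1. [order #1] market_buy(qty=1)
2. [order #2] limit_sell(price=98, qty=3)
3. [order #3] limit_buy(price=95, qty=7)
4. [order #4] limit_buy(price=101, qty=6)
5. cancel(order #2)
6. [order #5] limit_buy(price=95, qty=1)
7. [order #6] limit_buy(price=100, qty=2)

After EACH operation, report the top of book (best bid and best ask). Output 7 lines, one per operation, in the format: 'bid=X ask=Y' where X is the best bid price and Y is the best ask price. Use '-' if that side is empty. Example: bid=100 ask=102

After op 1 [order #1] market_buy(qty=1): fills=none; bids=[-] asks=[-]
After op 2 [order #2] limit_sell(price=98, qty=3): fills=none; bids=[-] asks=[#2:3@98]
After op 3 [order #3] limit_buy(price=95, qty=7): fills=none; bids=[#3:7@95] asks=[#2:3@98]
After op 4 [order #4] limit_buy(price=101, qty=6): fills=#4x#2:3@98; bids=[#4:3@101 #3:7@95] asks=[-]
After op 5 cancel(order #2): fills=none; bids=[#4:3@101 #3:7@95] asks=[-]
After op 6 [order #5] limit_buy(price=95, qty=1): fills=none; bids=[#4:3@101 #3:7@95 #5:1@95] asks=[-]
After op 7 [order #6] limit_buy(price=100, qty=2): fills=none; bids=[#4:3@101 #6:2@100 #3:7@95 #5:1@95] asks=[-]

Answer: bid=- ask=-
bid=- ask=98
bid=95 ask=98
bid=101 ask=-
bid=101 ask=-
bid=101 ask=-
bid=101 ask=-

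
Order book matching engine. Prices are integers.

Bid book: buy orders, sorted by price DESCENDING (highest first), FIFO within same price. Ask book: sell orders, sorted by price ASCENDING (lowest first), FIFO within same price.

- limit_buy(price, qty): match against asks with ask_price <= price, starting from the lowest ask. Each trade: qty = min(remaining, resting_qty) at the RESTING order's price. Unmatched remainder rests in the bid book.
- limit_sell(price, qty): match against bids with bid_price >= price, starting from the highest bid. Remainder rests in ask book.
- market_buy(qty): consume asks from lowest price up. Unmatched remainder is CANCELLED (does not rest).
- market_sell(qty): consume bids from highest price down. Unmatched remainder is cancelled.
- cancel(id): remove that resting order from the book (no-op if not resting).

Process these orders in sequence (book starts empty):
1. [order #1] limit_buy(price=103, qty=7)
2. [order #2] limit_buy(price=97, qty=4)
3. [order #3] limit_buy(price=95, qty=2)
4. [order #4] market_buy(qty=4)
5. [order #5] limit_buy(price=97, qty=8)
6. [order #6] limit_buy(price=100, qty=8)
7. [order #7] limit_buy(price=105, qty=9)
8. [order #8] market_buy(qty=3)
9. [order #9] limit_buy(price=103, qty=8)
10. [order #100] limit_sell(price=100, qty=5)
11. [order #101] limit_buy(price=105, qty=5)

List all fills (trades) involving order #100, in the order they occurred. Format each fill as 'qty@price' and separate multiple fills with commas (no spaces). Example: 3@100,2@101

After op 1 [order #1] limit_buy(price=103, qty=7): fills=none; bids=[#1:7@103] asks=[-]
After op 2 [order #2] limit_buy(price=97, qty=4): fills=none; bids=[#1:7@103 #2:4@97] asks=[-]
After op 3 [order #3] limit_buy(price=95, qty=2): fills=none; bids=[#1:7@103 #2:4@97 #3:2@95] asks=[-]
After op 4 [order #4] market_buy(qty=4): fills=none; bids=[#1:7@103 #2:4@97 #3:2@95] asks=[-]
After op 5 [order #5] limit_buy(price=97, qty=8): fills=none; bids=[#1:7@103 #2:4@97 #5:8@97 #3:2@95] asks=[-]
After op 6 [order #6] limit_buy(price=100, qty=8): fills=none; bids=[#1:7@103 #6:8@100 #2:4@97 #5:8@97 #3:2@95] asks=[-]
After op 7 [order #7] limit_buy(price=105, qty=9): fills=none; bids=[#7:9@105 #1:7@103 #6:8@100 #2:4@97 #5:8@97 #3:2@95] asks=[-]
After op 8 [order #8] market_buy(qty=3): fills=none; bids=[#7:9@105 #1:7@103 #6:8@100 #2:4@97 #5:8@97 #3:2@95] asks=[-]
After op 9 [order #9] limit_buy(price=103, qty=8): fills=none; bids=[#7:9@105 #1:7@103 #9:8@103 #6:8@100 #2:4@97 #5:8@97 #3:2@95] asks=[-]
After op 10 [order #100] limit_sell(price=100, qty=5): fills=#7x#100:5@105; bids=[#7:4@105 #1:7@103 #9:8@103 #6:8@100 #2:4@97 #5:8@97 #3:2@95] asks=[-]
After op 11 [order #101] limit_buy(price=105, qty=5): fills=none; bids=[#7:4@105 #101:5@105 #1:7@103 #9:8@103 #6:8@100 #2:4@97 #5:8@97 #3:2@95] asks=[-]

Answer: 5@105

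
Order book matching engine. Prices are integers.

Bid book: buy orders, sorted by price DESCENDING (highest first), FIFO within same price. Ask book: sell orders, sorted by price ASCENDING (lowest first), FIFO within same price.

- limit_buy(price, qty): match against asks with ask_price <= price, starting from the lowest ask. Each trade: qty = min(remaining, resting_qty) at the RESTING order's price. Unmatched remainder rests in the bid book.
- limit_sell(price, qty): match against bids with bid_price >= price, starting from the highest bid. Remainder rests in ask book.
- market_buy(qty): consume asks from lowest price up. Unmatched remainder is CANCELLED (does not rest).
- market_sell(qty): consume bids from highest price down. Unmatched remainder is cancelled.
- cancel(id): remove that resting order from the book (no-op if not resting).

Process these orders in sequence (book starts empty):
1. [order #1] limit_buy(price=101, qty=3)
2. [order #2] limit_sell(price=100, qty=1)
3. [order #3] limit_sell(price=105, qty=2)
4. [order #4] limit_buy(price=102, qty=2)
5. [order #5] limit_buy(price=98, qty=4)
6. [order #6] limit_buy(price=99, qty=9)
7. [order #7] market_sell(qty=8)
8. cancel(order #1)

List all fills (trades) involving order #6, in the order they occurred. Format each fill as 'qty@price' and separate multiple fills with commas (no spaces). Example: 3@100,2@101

Answer: 4@99

Derivation:
After op 1 [order #1] limit_buy(price=101, qty=3): fills=none; bids=[#1:3@101] asks=[-]
After op 2 [order #2] limit_sell(price=100, qty=1): fills=#1x#2:1@101; bids=[#1:2@101] asks=[-]
After op 3 [order #3] limit_sell(price=105, qty=2): fills=none; bids=[#1:2@101] asks=[#3:2@105]
After op 4 [order #4] limit_buy(price=102, qty=2): fills=none; bids=[#4:2@102 #1:2@101] asks=[#3:2@105]
After op 5 [order #5] limit_buy(price=98, qty=4): fills=none; bids=[#4:2@102 #1:2@101 #5:4@98] asks=[#3:2@105]
After op 6 [order #6] limit_buy(price=99, qty=9): fills=none; bids=[#4:2@102 #1:2@101 #6:9@99 #5:4@98] asks=[#3:2@105]
After op 7 [order #7] market_sell(qty=8): fills=#4x#7:2@102 #1x#7:2@101 #6x#7:4@99; bids=[#6:5@99 #5:4@98] asks=[#3:2@105]
After op 8 cancel(order #1): fills=none; bids=[#6:5@99 #5:4@98] asks=[#3:2@105]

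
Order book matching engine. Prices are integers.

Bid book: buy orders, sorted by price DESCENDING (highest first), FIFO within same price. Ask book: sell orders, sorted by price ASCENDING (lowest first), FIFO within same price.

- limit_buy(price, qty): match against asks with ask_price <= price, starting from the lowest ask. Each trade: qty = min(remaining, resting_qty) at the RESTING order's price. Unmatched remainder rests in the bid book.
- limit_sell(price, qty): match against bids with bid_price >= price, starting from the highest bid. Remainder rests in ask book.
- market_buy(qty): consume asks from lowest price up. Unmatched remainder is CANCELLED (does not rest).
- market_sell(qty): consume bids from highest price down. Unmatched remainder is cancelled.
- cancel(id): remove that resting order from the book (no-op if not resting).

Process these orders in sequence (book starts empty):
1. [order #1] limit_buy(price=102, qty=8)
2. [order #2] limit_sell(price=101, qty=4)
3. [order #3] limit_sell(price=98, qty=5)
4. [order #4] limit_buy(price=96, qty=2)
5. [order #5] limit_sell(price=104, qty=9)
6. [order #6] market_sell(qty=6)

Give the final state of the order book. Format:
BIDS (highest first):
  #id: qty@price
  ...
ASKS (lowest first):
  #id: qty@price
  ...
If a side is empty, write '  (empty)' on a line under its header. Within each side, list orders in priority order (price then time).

Answer: BIDS (highest first):
  (empty)
ASKS (lowest first):
  #3: 1@98
  #5: 9@104

Derivation:
After op 1 [order #1] limit_buy(price=102, qty=8): fills=none; bids=[#1:8@102] asks=[-]
After op 2 [order #2] limit_sell(price=101, qty=4): fills=#1x#2:4@102; bids=[#1:4@102] asks=[-]
After op 3 [order #3] limit_sell(price=98, qty=5): fills=#1x#3:4@102; bids=[-] asks=[#3:1@98]
After op 4 [order #4] limit_buy(price=96, qty=2): fills=none; bids=[#4:2@96] asks=[#3:1@98]
After op 5 [order #5] limit_sell(price=104, qty=9): fills=none; bids=[#4:2@96] asks=[#3:1@98 #5:9@104]
After op 6 [order #6] market_sell(qty=6): fills=#4x#6:2@96; bids=[-] asks=[#3:1@98 #5:9@104]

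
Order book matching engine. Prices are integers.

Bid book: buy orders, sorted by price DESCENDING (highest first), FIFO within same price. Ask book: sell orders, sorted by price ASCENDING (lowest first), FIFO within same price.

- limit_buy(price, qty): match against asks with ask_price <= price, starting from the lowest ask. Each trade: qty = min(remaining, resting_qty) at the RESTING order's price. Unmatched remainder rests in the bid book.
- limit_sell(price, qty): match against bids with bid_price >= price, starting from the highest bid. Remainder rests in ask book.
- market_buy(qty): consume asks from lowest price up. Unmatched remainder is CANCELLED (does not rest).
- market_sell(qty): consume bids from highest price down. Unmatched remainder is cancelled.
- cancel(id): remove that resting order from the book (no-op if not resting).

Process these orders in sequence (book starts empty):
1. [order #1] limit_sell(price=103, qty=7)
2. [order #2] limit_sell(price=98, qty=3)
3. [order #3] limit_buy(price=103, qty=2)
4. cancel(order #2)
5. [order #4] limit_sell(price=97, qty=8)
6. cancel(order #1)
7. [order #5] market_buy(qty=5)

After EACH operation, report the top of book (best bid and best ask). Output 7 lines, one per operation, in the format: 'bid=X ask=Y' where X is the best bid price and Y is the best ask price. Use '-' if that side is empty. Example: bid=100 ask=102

After op 1 [order #1] limit_sell(price=103, qty=7): fills=none; bids=[-] asks=[#1:7@103]
After op 2 [order #2] limit_sell(price=98, qty=3): fills=none; bids=[-] asks=[#2:3@98 #1:7@103]
After op 3 [order #3] limit_buy(price=103, qty=2): fills=#3x#2:2@98; bids=[-] asks=[#2:1@98 #1:7@103]
After op 4 cancel(order #2): fills=none; bids=[-] asks=[#1:7@103]
After op 5 [order #4] limit_sell(price=97, qty=8): fills=none; bids=[-] asks=[#4:8@97 #1:7@103]
After op 6 cancel(order #1): fills=none; bids=[-] asks=[#4:8@97]
After op 7 [order #5] market_buy(qty=5): fills=#5x#4:5@97; bids=[-] asks=[#4:3@97]

Answer: bid=- ask=103
bid=- ask=98
bid=- ask=98
bid=- ask=103
bid=- ask=97
bid=- ask=97
bid=- ask=97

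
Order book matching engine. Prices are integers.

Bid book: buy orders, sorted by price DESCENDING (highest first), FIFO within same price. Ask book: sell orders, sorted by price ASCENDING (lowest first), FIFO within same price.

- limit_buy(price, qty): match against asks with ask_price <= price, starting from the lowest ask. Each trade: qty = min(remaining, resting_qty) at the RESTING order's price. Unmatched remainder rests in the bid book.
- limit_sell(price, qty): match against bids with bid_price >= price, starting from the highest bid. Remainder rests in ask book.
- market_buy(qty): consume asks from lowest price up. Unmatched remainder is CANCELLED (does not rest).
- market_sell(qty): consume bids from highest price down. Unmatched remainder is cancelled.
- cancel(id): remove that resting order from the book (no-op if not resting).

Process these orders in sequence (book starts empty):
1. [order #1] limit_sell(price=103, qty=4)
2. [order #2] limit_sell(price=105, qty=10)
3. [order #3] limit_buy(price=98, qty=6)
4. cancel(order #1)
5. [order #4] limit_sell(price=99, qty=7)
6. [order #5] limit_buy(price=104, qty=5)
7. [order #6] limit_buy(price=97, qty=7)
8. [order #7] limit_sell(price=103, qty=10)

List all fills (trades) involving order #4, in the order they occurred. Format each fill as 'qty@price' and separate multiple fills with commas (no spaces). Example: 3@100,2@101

After op 1 [order #1] limit_sell(price=103, qty=4): fills=none; bids=[-] asks=[#1:4@103]
After op 2 [order #2] limit_sell(price=105, qty=10): fills=none; bids=[-] asks=[#1:4@103 #2:10@105]
After op 3 [order #3] limit_buy(price=98, qty=6): fills=none; bids=[#3:6@98] asks=[#1:4@103 #2:10@105]
After op 4 cancel(order #1): fills=none; bids=[#3:6@98] asks=[#2:10@105]
After op 5 [order #4] limit_sell(price=99, qty=7): fills=none; bids=[#3:6@98] asks=[#4:7@99 #2:10@105]
After op 6 [order #5] limit_buy(price=104, qty=5): fills=#5x#4:5@99; bids=[#3:6@98] asks=[#4:2@99 #2:10@105]
After op 7 [order #6] limit_buy(price=97, qty=7): fills=none; bids=[#3:6@98 #6:7@97] asks=[#4:2@99 #2:10@105]
After op 8 [order #7] limit_sell(price=103, qty=10): fills=none; bids=[#3:6@98 #6:7@97] asks=[#4:2@99 #7:10@103 #2:10@105]

Answer: 5@99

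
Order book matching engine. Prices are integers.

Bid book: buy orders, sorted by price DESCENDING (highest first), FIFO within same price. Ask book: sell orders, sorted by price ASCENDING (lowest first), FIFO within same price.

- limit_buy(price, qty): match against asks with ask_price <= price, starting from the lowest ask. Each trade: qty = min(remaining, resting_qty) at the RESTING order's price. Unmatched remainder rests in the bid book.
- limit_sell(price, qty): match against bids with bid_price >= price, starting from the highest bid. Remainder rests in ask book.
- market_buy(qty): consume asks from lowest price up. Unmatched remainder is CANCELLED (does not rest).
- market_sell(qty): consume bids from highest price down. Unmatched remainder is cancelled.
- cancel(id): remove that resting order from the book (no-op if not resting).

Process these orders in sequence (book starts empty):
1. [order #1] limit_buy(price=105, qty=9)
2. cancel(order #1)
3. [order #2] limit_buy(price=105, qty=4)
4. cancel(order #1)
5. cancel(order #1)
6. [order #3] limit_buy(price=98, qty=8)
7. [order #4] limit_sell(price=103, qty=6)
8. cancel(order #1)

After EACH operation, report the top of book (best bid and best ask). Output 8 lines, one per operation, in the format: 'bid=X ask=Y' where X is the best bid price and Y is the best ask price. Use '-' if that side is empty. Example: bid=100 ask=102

After op 1 [order #1] limit_buy(price=105, qty=9): fills=none; bids=[#1:9@105] asks=[-]
After op 2 cancel(order #1): fills=none; bids=[-] asks=[-]
After op 3 [order #2] limit_buy(price=105, qty=4): fills=none; bids=[#2:4@105] asks=[-]
After op 4 cancel(order #1): fills=none; bids=[#2:4@105] asks=[-]
After op 5 cancel(order #1): fills=none; bids=[#2:4@105] asks=[-]
After op 6 [order #3] limit_buy(price=98, qty=8): fills=none; bids=[#2:4@105 #3:8@98] asks=[-]
After op 7 [order #4] limit_sell(price=103, qty=6): fills=#2x#4:4@105; bids=[#3:8@98] asks=[#4:2@103]
After op 8 cancel(order #1): fills=none; bids=[#3:8@98] asks=[#4:2@103]

Answer: bid=105 ask=-
bid=- ask=-
bid=105 ask=-
bid=105 ask=-
bid=105 ask=-
bid=105 ask=-
bid=98 ask=103
bid=98 ask=103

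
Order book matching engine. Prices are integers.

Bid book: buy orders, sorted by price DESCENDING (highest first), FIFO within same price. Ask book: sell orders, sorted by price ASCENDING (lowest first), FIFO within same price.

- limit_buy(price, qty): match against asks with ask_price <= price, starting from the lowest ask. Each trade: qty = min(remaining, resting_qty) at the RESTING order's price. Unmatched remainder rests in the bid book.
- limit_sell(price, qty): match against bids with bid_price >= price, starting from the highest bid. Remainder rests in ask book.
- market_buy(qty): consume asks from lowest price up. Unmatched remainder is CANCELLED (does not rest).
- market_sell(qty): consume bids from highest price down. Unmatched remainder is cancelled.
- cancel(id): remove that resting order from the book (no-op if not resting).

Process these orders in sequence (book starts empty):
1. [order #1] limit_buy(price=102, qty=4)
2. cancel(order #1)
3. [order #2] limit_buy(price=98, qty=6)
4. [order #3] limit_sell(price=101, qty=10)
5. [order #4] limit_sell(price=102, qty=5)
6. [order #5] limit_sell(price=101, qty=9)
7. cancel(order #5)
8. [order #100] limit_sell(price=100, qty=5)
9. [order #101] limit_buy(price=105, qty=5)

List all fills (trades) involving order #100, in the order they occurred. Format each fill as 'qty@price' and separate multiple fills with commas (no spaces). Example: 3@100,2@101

Answer: 5@100

Derivation:
After op 1 [order #1] limit_buy(price=102, qty=4): fills=none; bids=[#1:4@102] asks=[-]
After op 2 cancel(order #1): fills=none; bids=[-] asks=[-]
After op 3 [order #2] limit_buy(price=98, qty=6): fills=none; bids=[#2:6@98] asks=[-]
After op 4 [order #3] limit_sell(price=101, qty=10): fills=none; bids=[#2:6@98] asks=[#3:10@101]
After op 5 [order #4] limit_sell(price=102, qty=5): fills=none; bids=[#2:6@98] asks=[#3:10@101 #4:5@102]
After op 6 [order #5] limit_sell(price=101, qty=9): fills=none; bids=[#2:6@98] asks=[#3:10@101 #5:9@101 #4:5@102]
After op 7 cancel(order #5): fills=none; bids=[#2:6@98] asks=[#3:10@101 #4:5@102]
After op 8 [order #100] limit_sell(price=100, qty=5): fills=none; bids=[#2:6@98] asks=[#100:5@100 #3:10@101 #4:5@102]
After op 9 [order #101] limit_buy(price=105, qty=5): fills=#101x#100:5@100; bids=[#2:6@98] asks=[#3:10@101 #4:5@102]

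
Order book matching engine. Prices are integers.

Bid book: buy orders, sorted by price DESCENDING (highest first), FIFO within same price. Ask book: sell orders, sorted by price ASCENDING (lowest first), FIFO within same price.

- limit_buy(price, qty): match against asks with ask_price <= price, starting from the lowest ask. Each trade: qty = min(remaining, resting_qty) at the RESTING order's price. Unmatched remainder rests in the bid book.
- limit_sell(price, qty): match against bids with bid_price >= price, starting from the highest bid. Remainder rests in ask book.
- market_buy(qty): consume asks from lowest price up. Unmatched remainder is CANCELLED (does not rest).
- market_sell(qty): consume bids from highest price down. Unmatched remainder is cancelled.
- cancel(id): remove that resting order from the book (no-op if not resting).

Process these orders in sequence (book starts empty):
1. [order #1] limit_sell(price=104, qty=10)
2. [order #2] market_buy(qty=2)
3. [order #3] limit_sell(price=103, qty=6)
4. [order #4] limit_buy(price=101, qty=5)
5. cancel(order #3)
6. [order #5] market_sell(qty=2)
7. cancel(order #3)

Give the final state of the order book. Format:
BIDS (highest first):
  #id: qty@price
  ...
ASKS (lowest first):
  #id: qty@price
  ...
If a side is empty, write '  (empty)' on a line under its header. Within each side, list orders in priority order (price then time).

After op 1 [order #1] limit_sell(price=104, qty=10): fills=none; bids=[-] asks=[#1:10@104]
After op 2 [order #2] market_buy(qty=2): fills=#2x#1:2@104; bids=[-] asks=[#1:8@104]
After op 3 [order #3] limit_sell(price=103, qty=6): fills=none; bids=[-] asks=[#3:6@103 #1:8@104]
After op 4 [order #4] limit_buy(price=101, qty=5): fills=none; bids=[#4:5@101] asks=[#3:6@103 #1:8@104]
After op 5 cancel(order #3): fills=none; bids=[#4:5@101] asks=[#1:8@104]
After op 6 [order #5] market_sell(qty=2): fills=#4x#5:2@101; bids=[#4:3@101] asks=[#1:8@104]
After op 7 cancel(order #3): fills=none; bids=[#4:3@101] asks=[#1:8@104]

Answer: BIDS (highest first):
  #4: 3@101
ASKS (lowest first):
  #1: 8@104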